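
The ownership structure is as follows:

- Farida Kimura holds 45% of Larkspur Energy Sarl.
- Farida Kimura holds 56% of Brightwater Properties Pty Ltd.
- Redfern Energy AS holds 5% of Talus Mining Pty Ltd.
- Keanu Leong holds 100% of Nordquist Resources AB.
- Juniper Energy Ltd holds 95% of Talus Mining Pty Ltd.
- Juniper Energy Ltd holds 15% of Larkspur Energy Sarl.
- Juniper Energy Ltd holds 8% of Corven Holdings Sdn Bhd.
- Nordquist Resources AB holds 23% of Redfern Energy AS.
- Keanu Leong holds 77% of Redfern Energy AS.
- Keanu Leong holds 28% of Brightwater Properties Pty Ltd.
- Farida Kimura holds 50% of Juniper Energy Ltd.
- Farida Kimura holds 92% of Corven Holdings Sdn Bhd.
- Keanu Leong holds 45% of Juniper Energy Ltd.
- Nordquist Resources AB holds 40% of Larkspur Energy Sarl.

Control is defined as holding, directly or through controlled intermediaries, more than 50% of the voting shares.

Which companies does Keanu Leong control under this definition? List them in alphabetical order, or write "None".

Nordquist Resources AB, Redfern Energy AS

Keanu holds 100% of Nordquist, so Keanu controls Nordquist.
Keanu and Nordquist together hold 77% + 23% = 100% of Redfern, so Keanu controls Redfern.
No other company's threshold is met.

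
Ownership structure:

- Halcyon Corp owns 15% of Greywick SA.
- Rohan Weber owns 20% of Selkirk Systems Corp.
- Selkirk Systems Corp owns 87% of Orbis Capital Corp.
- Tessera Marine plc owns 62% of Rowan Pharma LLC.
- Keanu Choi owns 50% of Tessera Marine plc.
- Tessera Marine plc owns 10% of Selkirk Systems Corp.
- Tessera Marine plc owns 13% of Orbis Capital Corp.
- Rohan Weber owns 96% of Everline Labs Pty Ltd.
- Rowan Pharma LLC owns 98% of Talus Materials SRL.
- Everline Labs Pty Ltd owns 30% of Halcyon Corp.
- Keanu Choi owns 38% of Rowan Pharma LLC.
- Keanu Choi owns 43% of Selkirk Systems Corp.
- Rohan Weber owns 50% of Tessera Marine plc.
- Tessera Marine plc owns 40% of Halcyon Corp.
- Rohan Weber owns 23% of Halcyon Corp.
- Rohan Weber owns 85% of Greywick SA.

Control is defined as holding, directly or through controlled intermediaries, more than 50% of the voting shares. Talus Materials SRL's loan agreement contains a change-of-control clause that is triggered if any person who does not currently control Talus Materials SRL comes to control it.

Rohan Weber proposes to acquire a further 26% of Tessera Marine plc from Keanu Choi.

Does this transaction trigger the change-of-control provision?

Yes

The purchase adds only to Rohan's holdings (Keanu's stake shrinks), so Rohan is the only person who could newly come to control Talus.
Rohan holds 96% of Everline, so Rohan controls Everline.
Rohan and Everline together hold 23% + 30% = 53% of Halcyon, so Rohan controls Halcyon.
Rohan and Halcyon together hold 85% + 15% = 100% of Greywick, so Rohan controls Greywick.
Neither Rohan nor any entity Rohan controls holds any voting interest in Talus.
So before the transaction, Rohan does not control Talus.
After the purchase, Rohan's direct stake in Tessera rises to 50% + 26% = 76%, and Keanu's stake falls to 24%.
Rohan holds 76% of Tessera, so Rohan controls Tessera.
Tessera holds 62% of Rowan, so Rohan controls Rowan.
Rowan holds 98% of Talus, so Rohan controls Talus.
Rohan did not control Talus before and does after, so the clause is triggered.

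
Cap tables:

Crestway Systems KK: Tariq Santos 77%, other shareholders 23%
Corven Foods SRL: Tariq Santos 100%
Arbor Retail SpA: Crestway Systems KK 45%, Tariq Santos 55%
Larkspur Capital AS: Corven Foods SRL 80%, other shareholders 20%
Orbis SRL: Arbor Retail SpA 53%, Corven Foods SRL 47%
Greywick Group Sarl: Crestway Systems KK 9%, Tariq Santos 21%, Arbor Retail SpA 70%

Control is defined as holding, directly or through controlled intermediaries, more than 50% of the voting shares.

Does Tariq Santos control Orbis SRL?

Tariq holds 77% of Crestway, so Tariq controls Crestway.
Crestway and Tariq together hold 45% + 55% = 100% of Arbor, so Tariq controls Arbor.
Tariq holds 100% of Corven, so Tariq controls Corven.
Arbor and Corven together hold 53% + 47% = 100% of Orbis, so Tariq controls Orbis.

Yes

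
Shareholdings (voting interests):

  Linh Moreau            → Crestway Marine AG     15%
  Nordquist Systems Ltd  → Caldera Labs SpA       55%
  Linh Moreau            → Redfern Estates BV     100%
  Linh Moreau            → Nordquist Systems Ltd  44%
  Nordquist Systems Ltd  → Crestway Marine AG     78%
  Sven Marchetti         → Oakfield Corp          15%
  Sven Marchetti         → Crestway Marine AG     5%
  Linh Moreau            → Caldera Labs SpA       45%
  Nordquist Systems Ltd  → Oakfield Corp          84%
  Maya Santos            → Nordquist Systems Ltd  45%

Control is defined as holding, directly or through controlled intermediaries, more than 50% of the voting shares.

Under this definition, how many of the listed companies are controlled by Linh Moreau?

Linh holds 100% of Redfern, so Linh controls Redfern.
No other company's threshold is met.
Linh controls 1 company.

1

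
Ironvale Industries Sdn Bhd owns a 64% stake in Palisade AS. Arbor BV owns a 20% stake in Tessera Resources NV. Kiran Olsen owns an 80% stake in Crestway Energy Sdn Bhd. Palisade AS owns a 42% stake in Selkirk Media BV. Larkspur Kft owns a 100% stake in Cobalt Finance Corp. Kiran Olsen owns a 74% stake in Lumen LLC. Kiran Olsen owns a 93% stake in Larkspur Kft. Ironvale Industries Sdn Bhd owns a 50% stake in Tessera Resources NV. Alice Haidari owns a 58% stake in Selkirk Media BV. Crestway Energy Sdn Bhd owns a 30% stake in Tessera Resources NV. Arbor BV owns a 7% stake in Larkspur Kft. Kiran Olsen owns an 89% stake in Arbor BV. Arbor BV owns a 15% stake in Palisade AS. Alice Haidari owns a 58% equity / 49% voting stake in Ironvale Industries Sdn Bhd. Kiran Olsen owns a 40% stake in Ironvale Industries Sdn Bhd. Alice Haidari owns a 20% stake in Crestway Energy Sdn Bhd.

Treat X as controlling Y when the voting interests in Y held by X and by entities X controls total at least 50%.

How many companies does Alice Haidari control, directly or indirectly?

Alice holds 58% of Selkirk, so Alice controls Selkirk.
No other company's threshold is met.
Alice controls 1 company.

1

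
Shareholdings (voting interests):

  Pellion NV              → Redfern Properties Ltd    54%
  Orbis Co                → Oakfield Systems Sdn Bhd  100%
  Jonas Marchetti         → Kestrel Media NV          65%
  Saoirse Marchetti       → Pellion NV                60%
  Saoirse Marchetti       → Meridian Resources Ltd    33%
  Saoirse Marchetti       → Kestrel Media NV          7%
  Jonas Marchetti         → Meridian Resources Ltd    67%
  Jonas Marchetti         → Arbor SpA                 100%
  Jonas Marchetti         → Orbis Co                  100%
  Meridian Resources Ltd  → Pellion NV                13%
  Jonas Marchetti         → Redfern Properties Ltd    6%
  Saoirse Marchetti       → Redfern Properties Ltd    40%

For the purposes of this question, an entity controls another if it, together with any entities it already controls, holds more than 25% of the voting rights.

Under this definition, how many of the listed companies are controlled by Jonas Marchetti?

5

Jonas holds 67% of Meridian, so Jonas controls Meridian.
Jonas holds 65% of Kestrel, so Jonas controls Kestrel.
Jonas holds 100% of Arbor, so Jonas controls Arbor.
Jonas holds 100% of Orbis, so Jonas controls Orbis.
Orbis holds 100% of Oakfield, so Jonas controls Oakfield.
No other company's threshold is met.
Jonas controls 5 companies.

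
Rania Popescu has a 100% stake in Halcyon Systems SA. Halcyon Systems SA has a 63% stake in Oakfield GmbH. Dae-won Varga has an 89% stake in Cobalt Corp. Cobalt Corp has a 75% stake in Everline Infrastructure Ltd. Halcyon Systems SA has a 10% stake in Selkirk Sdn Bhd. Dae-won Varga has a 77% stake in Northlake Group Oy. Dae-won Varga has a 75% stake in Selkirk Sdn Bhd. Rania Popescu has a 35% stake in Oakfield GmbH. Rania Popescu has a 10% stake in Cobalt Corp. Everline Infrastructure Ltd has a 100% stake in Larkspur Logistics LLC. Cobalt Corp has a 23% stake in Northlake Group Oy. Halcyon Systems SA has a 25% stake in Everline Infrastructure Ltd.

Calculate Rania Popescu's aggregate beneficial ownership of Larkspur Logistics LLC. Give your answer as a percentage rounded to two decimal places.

32.50%

Rania reaches Larkspur along 2 paths.
Via Cobalt → Everline: 10% × 75% × 100% = 7.5%.
Via Halcyon → Everline: 100% × 25% × 100% = 25%.
Total: 7.5% + 25% = 32.5%.
Rounded: 32.50%.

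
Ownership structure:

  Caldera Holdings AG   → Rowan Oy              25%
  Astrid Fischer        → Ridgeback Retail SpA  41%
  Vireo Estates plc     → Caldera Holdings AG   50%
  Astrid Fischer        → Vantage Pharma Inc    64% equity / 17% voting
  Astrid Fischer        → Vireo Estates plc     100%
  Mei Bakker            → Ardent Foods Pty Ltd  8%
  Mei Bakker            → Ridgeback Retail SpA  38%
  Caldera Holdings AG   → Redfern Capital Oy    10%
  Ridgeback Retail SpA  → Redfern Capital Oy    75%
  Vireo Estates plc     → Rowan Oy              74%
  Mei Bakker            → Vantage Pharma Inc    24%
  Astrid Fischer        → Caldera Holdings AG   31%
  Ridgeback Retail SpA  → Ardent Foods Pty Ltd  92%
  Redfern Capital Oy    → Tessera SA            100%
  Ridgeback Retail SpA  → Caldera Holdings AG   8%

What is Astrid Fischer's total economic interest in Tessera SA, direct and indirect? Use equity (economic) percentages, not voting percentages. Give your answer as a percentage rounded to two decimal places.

39.18%

Astrid reaches Tessera along 4 paths.
Via Ridgeback → Redfern: 41% × 75% × 100% = 30.75%.
Via Caldera → Redfern: 31% × 10% × 100% = 3.1%.
Via Ridgeback → Caldera → Redfern: 41% × 8% × 10% × 100% = 0.328%.
Via Vireo → Caldera → Redfern: 100% × 50% × 10% × 100% = 5%.
Total: 30.75% + 3.1% + 0.328% + 5% = 39.178%.
Rounded: 39.18%.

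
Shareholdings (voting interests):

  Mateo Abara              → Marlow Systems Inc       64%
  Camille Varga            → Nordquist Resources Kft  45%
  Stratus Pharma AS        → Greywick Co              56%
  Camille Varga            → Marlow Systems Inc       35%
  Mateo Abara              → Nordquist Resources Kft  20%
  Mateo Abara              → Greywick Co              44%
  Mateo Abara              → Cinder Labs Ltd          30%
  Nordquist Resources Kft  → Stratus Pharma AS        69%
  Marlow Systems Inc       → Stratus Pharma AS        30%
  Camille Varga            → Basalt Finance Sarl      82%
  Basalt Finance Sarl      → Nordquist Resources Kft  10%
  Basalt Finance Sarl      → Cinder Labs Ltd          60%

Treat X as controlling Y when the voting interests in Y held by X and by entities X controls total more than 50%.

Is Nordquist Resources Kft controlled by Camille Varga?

Yes

Camille holds 82% of Basalt, so Camille controls Basalt.
Basalt and Camille together hold 10% + 45% = 55% of Nordquist, so Camille controls Nordquist.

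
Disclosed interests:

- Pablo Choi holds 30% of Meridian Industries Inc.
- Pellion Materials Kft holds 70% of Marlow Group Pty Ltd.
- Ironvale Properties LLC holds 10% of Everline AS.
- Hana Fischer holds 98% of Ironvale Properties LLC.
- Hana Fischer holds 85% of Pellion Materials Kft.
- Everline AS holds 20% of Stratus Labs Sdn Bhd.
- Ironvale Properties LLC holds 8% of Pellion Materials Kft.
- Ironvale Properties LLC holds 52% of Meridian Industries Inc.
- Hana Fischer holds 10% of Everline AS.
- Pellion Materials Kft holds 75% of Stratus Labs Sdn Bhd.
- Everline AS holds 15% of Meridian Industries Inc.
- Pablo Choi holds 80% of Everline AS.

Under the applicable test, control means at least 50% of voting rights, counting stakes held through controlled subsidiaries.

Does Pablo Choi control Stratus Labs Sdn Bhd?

Pablo holds 80% of Everline, so Pablo controls Everline.
In Stratus, Pablo's side holds only 20%, not ≥ 50%.
So Pablo does not control Stratus.

No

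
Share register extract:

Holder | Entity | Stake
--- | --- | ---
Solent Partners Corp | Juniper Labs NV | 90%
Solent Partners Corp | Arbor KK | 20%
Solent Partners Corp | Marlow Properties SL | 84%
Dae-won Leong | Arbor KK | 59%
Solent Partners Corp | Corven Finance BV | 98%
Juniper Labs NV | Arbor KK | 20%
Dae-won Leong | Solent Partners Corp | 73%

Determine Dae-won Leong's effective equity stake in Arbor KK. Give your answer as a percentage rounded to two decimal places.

86.74%

Dae-won reaches Arbor along 3 paths.
Via Solent → Juniper: 73% × 90% × 20% = 13.14%.
Via Solent: 73% × 20% = 14.6%.
Direct stake: 59% = 59%.
Total: 13.14% + 14.6% + 59% = 86.74%.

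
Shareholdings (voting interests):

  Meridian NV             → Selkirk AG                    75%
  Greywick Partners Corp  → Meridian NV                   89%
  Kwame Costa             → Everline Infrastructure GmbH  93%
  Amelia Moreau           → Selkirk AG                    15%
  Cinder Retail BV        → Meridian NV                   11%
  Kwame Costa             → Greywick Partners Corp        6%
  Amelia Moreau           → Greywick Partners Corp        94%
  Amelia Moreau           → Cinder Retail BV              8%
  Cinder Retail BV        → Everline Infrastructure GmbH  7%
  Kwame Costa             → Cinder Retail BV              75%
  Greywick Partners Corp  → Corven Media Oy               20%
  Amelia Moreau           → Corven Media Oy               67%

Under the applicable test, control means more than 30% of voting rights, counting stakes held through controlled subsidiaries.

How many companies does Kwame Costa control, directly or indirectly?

Kwame holds 75% of Cinder, so Kwame controls Cinder.
Cinder and Kwame together hold 7% + 93% = 100% of Everline, so Kwame controls Everline.
No other company's threshold is met.
Kwame controls 2 companies.

2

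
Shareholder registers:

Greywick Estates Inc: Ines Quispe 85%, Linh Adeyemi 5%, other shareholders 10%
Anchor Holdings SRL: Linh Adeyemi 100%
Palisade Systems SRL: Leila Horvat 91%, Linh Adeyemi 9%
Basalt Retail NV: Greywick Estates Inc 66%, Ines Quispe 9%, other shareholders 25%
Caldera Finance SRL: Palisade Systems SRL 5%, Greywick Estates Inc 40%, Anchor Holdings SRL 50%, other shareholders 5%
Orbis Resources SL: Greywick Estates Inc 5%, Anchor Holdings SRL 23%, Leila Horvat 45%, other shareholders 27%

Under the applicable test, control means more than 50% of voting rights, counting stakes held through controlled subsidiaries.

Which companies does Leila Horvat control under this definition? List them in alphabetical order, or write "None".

Leila holds 91% of Palisade, so Leila controls Palisade.
No other company's threshold is met.

Palisade Systems SRL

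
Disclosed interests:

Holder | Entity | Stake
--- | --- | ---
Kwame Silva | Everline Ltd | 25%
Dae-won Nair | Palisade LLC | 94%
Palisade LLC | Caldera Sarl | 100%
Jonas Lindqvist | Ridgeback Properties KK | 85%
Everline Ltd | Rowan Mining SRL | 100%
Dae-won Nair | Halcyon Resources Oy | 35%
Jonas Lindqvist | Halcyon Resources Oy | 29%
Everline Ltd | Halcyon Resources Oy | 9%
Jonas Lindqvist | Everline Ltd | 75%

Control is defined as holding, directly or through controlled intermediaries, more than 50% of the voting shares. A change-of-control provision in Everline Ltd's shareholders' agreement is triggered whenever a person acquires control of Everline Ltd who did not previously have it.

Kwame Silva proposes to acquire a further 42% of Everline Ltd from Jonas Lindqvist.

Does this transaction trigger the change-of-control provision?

The purchase adds only to Kwame's holdings (Jonas's stake shrinks), so Kwame is the only person who could newly come to control Everline.
Kwame's largest direct stake is 25% in Everline, which does not meet the threshold, so Kwame controls no company.
In Everline, Kwame's side holds only 25%, not > 50%.
So before the transaction, Kwame does not control Everline.
After the purchase, Kwame's direct stake in Everline rises to 25% + 42% = 67%, and Jonas's stake falls to 33%.
Kwame holds 67% of Everline, so Kwame controls Everline.
Kwame did not control Everline before and does after, so the clause is triggered.

Yes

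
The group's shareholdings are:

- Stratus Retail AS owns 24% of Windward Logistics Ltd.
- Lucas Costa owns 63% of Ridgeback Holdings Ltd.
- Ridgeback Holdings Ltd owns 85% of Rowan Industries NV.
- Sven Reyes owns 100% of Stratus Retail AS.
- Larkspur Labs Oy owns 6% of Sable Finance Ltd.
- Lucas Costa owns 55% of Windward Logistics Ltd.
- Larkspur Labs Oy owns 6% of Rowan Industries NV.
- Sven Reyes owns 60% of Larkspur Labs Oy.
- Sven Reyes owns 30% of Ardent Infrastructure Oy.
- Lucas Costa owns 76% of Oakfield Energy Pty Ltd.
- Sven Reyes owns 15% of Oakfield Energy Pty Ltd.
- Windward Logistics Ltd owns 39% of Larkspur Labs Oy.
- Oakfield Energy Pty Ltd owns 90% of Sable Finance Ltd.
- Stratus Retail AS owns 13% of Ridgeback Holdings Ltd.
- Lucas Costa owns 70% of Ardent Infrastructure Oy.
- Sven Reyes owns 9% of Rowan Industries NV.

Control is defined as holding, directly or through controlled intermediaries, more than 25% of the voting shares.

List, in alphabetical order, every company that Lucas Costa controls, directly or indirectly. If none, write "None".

Lucas holds 70% of Ardent, so Lucas controls Ardent.
Lucas holds 55% of Windward, so Lucas controls Windward.
Lucas holds 63% of Ridgeback, so Lucas controls Ridgeback.
Windward holds 39% of Larkspur, so Lucas controls Larkspur.
Ridgeback and Larkspur together hold 85% + 6% = 91% of Rowan, so Lucas controls Rowan.
Lucas holds 76% of Oakfield, so Lucas controls Oakfield.
Oakfield and Larkspur together hold 90% + 6% = 96% of Sable, so Lucas controls Sable.
No other company's threshold is met.

Ardent Infrastructure Oy, Larkspur Labs Oy, Oakfield Energy Pty Ltd, Ridgeback Holdings Ltd, Rowan Industries NV, Sable Finance Ltd, Windward Logistics Ltd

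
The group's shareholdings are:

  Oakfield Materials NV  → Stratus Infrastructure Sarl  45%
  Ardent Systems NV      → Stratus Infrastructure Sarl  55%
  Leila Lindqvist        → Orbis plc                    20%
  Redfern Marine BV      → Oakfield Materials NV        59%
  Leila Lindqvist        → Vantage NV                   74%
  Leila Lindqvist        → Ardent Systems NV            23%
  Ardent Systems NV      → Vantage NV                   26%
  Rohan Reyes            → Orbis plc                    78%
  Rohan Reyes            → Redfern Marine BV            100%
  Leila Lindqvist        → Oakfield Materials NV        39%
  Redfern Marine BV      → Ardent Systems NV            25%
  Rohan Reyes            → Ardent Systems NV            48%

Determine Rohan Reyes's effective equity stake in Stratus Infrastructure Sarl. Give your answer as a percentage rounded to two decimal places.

Rohan reaches Stratus along 3 paths.
Via Ardent: 48% × 55% = 26.4%.
Via Redfern → Ardent: 100% × 25% × 55% = 13.75%.
Via Redfern → Oakfield: 100% × 59% × 45% = 26.55%.
Total: 26.4% + 13.75% + 26.55% = 66.7%.
Rounded: 66.70%.

66.70%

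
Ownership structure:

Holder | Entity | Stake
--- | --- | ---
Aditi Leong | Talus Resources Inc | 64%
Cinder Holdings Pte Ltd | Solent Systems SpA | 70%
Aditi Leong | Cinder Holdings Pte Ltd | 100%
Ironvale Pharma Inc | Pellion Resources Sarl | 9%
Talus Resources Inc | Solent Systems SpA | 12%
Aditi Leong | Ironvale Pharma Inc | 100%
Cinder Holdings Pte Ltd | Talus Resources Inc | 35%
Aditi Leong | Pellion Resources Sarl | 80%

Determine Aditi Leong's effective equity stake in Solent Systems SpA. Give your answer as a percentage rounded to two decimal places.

Aditi reaches Solent along 3 paths.
Via Cinder: 100% × 70% = 70%.
Via Cinder → Talus: 100% × 35% × 12% = 4.2%.
Via Talus: 64% × 12% = 7.68%.
Total: 70% + 4.2% + 7.68% = 81.88%.

81.88%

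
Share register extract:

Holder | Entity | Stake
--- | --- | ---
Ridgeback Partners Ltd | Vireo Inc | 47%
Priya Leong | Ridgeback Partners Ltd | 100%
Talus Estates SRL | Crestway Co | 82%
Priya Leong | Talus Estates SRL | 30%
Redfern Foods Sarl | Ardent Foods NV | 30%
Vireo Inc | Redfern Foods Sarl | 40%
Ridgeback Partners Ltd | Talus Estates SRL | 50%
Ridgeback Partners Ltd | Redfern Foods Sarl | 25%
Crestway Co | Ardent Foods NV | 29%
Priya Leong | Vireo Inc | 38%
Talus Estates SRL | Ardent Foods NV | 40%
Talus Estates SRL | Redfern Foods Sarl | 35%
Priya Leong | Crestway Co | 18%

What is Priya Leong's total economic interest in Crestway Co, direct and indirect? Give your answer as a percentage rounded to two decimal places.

83.60%

Priya reaches Crestway along 3 paths.
Direct stake: 18% = 18%.
Via Talus: 30% × 82% = 24.6%.
Via Ridgeback → Talus: 100% × 50% × 82% = 41%.
Total: 18% + 24.6% + 41% = 83.6%.
Rounded: 83.60%.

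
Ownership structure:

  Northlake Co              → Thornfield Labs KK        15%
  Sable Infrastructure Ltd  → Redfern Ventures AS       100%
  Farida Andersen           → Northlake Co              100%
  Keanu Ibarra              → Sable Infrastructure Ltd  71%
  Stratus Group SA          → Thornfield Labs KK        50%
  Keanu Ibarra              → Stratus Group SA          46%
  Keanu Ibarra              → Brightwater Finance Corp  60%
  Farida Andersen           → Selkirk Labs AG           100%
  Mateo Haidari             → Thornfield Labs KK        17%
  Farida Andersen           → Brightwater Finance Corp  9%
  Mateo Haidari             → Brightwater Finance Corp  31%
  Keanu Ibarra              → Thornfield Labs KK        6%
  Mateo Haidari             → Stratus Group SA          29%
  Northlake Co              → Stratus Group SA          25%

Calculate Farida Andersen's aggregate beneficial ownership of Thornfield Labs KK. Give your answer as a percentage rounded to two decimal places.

27.50%

Farida reaches Thornfield along 2 paths.
Via Northlake: 100% × 15% = 15%.
Via Northlake → Stratus: 100% × 25% × 50% = 12.5%.
Total: 15% + 12.5% = 27.5%.
Rounded: 27.50%.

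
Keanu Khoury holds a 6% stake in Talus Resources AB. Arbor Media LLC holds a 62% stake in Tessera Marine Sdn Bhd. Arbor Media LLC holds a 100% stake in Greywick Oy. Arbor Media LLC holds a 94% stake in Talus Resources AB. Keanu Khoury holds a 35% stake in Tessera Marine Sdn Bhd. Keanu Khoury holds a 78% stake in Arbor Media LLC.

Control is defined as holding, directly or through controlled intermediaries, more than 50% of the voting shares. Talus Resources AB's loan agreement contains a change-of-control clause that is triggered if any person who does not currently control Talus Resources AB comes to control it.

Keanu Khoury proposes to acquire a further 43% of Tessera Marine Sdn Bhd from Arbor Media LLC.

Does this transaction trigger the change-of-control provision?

The purchase adds only to Keanu's holdings (Arbor's stake shrinks), so Keanu is the only person who could newly come to control Talus.
Keanu holds 78% of Arbor, so Keanu controls Arbor.
Arbor and Keanu together hold 94% + 6% = 100% of Talus, so Keanu controls Talus.
So Keanu already controls Talus before the transaction.
After the purchase, Keanu's direct stake in Tessera rises to 35% + 43% = 78%, and Arbor's stake falls to 19%.
Keanu controlled Talus already, so this is not a new person acquiring control; every other person's position is unchanged or reduced.
No new person acquires control, so the clause is not triggered.

No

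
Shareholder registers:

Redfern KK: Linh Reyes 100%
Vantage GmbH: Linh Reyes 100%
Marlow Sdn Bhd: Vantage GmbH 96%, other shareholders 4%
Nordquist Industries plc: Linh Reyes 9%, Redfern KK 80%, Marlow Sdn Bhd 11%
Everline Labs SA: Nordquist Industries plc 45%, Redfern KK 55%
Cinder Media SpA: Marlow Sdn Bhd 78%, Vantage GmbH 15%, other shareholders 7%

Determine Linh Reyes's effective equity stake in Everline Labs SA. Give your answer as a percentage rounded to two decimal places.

Linh reaches Everline along 4 paths.
Via Nordquist: 9% × 45% = 4.05%.
Via Redfern → Nordquist: 100% × 80% × 45% = 36%.
Via Vantage → Marlow → Nordquist: 100% × 96% × 11% × 45% = 4.752%.
Via Redfern: 100% × 55% = 55%.
Total: 4.05% + 36% + 4.752% + 55% = 99.802%.
Rounded: 99.80%.

99.80%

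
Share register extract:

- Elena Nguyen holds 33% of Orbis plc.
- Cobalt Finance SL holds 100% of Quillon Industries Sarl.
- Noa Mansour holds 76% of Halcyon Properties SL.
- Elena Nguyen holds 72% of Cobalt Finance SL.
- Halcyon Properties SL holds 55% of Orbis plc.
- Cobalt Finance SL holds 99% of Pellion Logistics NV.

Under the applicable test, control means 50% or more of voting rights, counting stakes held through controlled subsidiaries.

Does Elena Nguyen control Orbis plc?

Elena holds 72% of Cobalt, so Elena controls Cobalt.
Cobalt holds 100% of Quillon, so Elena controls Quillon.
Cobalt holds 99% of Pellion, so Elena controls Pellion.
In Orbis, Elena's side holds only 33%, not ≥ 50%.
So Elena does not control Orbis.

No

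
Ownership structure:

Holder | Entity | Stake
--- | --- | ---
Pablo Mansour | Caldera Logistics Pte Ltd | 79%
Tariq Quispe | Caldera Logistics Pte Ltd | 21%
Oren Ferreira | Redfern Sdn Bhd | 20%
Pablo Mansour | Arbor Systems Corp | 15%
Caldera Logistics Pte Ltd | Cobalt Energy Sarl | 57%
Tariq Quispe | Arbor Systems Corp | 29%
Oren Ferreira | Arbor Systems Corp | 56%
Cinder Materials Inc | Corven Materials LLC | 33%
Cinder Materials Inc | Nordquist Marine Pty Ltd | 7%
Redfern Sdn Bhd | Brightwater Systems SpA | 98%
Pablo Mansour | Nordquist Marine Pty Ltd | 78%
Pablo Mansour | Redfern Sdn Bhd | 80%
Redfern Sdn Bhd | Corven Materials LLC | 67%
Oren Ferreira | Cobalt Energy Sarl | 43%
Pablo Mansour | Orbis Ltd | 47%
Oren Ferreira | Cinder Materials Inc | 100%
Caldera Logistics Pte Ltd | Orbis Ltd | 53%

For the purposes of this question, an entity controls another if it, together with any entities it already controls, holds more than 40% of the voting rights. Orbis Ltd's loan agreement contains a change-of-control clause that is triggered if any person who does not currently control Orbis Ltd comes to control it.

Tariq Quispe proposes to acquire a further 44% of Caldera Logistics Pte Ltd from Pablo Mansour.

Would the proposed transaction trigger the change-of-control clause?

Yes

The purchase adds only to Tariq's holdings (Pablo's stake shrinks), so Tariq is the only person who could newly come to control Orbis.
Tariq's largest direct stake is 29% in Arbor, which does not meet the threshold, so Tariq controls no company.
Neither Tariq nor any entity Tariq controls holds any voting interest in Orbis.
So before the transaction, Tariq does not control Orbis.
After the purchase, Tariq's direct stake in Caldera rises to 21% + 44% = 65%, and Pablo's stake falls to 35%.
Tariq holds 65% of Caldera, so Tariq controls Caldera.
Caldera holds 53% of Orbis, so Tariq controls Orbis.
Tariq did not control Orbis before and does after, so the clause is triggered.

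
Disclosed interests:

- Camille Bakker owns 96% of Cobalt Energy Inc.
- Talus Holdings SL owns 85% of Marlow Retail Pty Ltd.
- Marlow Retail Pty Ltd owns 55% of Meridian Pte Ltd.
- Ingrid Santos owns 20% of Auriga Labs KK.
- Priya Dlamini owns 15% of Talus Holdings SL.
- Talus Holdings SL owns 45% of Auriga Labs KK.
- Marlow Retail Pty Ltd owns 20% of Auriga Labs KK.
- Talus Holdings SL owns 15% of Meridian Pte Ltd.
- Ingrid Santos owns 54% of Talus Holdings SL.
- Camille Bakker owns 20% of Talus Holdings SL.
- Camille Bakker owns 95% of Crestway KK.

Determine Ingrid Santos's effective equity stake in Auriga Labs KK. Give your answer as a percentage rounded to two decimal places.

Ingrid reaches Auriga along 3 paths.
Via Talus → Marlow: 54% × 85% × 20% = 9.18%.
Direct stake: 20% = 20%.
Via Talus: 54% × 45% = 24.3%.
Total: 9.18% + 20% + 24.3% = 53.48%.

53.48%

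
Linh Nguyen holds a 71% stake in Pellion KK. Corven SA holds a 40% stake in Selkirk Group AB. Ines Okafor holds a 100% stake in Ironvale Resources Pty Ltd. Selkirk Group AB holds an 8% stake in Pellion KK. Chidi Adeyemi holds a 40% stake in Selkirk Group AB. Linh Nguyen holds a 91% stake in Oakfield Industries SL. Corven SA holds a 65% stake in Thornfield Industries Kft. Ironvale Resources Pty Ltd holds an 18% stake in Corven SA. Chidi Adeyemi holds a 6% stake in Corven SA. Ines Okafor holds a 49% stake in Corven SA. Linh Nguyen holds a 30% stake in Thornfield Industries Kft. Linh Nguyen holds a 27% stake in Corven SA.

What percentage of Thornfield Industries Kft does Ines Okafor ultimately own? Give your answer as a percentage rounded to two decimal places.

Ines reaches Thornfield along 2 paths.
Via Ironvale → Corven: 100% × 18% × 65% = 11.7%.
Via Corven: 49% × 65% = 31.85%.
Total: 11.7% + 31.85% = 43.55%.

43.55%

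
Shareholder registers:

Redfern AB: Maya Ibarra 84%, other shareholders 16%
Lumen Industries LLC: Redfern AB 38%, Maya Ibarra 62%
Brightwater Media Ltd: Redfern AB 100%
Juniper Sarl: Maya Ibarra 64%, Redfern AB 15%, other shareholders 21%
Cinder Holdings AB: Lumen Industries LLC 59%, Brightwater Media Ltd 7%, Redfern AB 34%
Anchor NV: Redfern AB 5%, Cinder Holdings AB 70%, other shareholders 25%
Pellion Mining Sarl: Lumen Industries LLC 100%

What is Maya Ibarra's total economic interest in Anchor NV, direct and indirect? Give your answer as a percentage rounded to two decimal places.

Maya reaches Anchor along 5 paths.
Via Redfern: 84% × 5% = 4.2%.
Via Redfern → Lumen → Cinder: 84% × 38% × 59% × 70% = 13.18296%.
Via Lumen → Cinder: 62% × 59% × 70% = 25.606%.
Via Redfern → Brightwater → Cinder: 84% × 100% × 7% × 70% = 4.116%.
Via Redfern → Cinder: 84% × 34% × 70% = 19.992%.
Total: 4.2% + 13.18296% + 25.606% + 4.116% + 19.992% = 67.09696%.
Rounded: 67.10%.

67.10%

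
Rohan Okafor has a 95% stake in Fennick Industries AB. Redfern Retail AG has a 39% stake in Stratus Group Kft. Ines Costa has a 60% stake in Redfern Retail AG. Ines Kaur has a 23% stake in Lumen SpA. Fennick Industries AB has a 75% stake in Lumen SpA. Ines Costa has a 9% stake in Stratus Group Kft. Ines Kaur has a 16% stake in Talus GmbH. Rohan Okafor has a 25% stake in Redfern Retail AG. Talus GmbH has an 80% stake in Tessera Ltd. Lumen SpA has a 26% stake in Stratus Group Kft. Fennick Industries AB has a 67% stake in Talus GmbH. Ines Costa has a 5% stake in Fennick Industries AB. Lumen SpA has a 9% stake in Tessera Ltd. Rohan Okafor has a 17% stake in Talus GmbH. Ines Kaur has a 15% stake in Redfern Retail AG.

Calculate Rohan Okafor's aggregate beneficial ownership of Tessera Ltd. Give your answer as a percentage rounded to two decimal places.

Rohan reaches Tessera along 3 paths.
Via Fennick → Lumen: 95% × 75% × 9% = 6.4125%.
Via Fennick → Talus: 95% × 67% × 80% = 50.92%.
Via Talus: 17% × 80% = 13.6%.
Total: 6.4125% + 50.92% + 13.6% = 70.9325%.
Rounded: 70.93%.

70.93%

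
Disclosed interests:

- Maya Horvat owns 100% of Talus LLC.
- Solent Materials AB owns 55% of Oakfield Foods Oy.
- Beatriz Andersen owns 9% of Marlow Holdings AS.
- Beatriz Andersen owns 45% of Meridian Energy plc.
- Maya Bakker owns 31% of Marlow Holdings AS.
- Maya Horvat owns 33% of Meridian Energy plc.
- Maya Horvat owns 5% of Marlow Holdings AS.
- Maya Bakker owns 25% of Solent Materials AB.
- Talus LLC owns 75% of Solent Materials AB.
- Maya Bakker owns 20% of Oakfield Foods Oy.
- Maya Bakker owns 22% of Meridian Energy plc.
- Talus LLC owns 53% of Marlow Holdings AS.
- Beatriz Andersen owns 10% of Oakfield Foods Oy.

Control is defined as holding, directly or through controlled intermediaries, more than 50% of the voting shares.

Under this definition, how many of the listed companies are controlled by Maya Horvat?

Maya Horvat holds 100% of Talus, so Maya Horvat controls Talus.
Talus holds 75% of Solent, so Maya Horvat controls Solent.
Talus and Maya Horvat together hold 53% + 5% = 58% of Marlow, so Maya Horvat controls Marlow.
Solent holds 55% of Oakfield, so Maya Horvat controls Oakfield.
No other company's threshold is met.
Maya Horvat controls 4 companies.

4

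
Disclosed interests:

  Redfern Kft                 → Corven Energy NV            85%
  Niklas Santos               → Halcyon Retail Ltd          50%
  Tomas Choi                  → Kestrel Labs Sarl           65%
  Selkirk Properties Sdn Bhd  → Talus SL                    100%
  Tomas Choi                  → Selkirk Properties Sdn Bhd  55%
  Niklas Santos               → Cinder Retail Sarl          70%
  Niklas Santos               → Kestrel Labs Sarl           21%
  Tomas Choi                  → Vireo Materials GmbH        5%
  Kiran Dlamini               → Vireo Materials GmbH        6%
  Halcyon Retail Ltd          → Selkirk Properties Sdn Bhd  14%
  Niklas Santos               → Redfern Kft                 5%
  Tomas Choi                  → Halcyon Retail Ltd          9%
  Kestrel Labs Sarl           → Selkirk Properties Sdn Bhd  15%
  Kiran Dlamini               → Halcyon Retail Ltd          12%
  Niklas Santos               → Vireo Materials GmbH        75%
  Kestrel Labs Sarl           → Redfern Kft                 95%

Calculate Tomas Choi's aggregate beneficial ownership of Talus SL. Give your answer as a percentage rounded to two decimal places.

66.01%

Tomas reaches Talus along 3 paths.
Via Selkirk: 55% × 100% = 55%.
Via Halcyon → Selkirk: 9% × 14% × 100% = 1.26%.
Via Kestrel → Selkirk: 65% × 15% × 100% = 9.75%.
Total: 55% + 1.26% + 9.75% = 66.01%.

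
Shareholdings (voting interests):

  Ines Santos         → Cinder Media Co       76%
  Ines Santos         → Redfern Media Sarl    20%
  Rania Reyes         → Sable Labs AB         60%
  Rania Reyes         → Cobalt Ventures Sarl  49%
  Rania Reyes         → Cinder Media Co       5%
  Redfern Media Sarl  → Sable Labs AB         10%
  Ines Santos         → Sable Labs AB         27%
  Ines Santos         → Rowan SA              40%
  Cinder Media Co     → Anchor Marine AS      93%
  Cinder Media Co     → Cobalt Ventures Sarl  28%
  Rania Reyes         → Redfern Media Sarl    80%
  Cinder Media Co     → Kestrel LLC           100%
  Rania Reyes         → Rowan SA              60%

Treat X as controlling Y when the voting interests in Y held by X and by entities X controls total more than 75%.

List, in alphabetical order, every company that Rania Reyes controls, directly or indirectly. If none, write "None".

Rania holds 80% of Redfern, so Rania controls Redfern.
No other company's threshold is met.

Redfern Media Sarl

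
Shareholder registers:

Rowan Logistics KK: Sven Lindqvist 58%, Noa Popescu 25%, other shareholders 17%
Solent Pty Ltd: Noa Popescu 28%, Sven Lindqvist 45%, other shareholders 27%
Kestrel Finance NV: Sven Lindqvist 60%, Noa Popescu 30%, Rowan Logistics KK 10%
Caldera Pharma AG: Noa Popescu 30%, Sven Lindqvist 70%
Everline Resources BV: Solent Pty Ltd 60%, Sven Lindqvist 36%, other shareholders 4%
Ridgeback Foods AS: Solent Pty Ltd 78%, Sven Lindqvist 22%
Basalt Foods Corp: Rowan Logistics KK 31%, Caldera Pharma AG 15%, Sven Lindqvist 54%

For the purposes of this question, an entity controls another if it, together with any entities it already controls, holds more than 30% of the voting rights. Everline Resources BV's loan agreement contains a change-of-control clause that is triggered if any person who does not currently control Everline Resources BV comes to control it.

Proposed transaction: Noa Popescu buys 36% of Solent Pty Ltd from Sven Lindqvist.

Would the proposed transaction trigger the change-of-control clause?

The purchase adds only to Noa's holdings (Sven's stake shrinks), so Noa is the only person who could newly come to control Everline.
Noa's largest direct stake is 30% in Kestrel, which does not meet the threshold, so Noa controls no company.
Neither Noa nor any entity Noa controls holds any voting interest in Everline.
So before the transaction, Noa does not control Everline.
After the purchase, Noa's direct stake in Solent rises to 28% + 36% = 64%, and Sven's stake falls to 9%.
Noa holds 64% of Solent, so Noa controls Solent.
Solent holds 60% of Everline, so Noa controls Everline.
Noa did not control Everline before and does after, so the clause is triggered.

Yes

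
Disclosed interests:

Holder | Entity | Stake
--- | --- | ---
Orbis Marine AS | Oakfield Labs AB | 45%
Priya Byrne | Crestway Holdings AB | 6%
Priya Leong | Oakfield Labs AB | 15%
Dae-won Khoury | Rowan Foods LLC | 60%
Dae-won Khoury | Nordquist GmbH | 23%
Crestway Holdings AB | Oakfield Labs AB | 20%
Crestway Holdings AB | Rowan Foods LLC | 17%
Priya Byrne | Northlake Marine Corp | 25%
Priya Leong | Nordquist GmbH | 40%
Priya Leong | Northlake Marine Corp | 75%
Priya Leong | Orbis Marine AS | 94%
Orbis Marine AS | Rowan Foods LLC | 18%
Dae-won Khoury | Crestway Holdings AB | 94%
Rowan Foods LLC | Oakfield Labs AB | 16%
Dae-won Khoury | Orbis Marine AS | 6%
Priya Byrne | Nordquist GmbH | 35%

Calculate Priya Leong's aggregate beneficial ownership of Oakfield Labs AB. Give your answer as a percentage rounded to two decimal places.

Priya Leong reaches Oakfield along 3 paths.
Via Orbis: 94% × 45% = 42.3%.
Direct stake: 15% = 15%.
Via Orbis → Rowan: 94% × 18% × 16% = 2.7072%.
Total: 42.3% + 15% + 2.7072% = 60.0072%.
Rounded: 60.01%.

60.01%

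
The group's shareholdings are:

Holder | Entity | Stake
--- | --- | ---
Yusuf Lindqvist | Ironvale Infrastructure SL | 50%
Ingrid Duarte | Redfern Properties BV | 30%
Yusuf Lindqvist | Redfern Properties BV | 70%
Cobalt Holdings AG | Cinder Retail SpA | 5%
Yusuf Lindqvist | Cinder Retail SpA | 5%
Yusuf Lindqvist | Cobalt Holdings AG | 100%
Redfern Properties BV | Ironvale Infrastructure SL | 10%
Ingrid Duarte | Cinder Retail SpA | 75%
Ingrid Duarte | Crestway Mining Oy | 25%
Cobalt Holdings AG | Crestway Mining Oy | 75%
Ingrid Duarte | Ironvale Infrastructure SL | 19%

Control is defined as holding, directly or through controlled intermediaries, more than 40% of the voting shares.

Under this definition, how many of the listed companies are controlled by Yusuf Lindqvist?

4

Yusuf holds 100% of Cobalt, so Yusuf controls Cobalt.
Yusuf holds 70% of Redfern, so Yusuf controls Redfern.
Cobalt holds 75% of Crestway, so Yusuf controls Crestway.
Redfern and Yusuf together hold 10% + 50% = 60% of Ironvale, so Yusuf controls Ironvale.
No other company's threshold is met.
Yusuf controls 4 companies.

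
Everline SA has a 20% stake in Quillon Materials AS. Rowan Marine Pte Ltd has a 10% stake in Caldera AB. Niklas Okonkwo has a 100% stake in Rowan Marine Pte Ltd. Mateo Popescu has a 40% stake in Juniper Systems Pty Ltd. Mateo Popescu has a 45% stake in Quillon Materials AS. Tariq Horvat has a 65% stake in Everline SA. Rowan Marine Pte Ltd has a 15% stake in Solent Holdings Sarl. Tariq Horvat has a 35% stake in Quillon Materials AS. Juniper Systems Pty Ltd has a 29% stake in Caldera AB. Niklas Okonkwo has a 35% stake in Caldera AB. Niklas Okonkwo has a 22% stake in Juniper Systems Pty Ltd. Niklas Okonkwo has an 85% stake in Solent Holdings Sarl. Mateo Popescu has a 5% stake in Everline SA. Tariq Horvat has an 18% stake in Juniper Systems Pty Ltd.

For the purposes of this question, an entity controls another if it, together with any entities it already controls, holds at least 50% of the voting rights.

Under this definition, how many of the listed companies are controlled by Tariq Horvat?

Tariq holds 65% of Everline, so Tariq controls Everline.
Everline and Tariq together hold 20% + 35% = 55% of Quillon, so Tariq controls Quillon.
No other company's threshold is met.
Tariq controls 2 companies.

2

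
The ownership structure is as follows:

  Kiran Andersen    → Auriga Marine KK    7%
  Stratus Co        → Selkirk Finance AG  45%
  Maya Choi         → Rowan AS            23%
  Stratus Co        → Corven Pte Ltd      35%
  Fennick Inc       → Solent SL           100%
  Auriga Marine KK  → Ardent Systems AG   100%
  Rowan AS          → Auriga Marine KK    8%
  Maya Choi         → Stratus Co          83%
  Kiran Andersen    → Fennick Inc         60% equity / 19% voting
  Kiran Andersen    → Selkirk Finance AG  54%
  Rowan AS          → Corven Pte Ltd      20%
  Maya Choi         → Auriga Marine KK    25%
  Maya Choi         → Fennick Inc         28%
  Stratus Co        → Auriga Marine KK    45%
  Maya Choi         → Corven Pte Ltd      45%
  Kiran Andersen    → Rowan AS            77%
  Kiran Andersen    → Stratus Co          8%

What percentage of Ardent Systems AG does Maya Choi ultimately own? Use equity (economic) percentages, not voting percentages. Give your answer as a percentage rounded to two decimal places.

Maya reaches Ardent along 3 paths.
Via Rowan → Auriga: 23% × 8% × 100% = 1.84%.
Via Auriga: 25% × 100% = 25%.
Via Stratus → Auriga: 83% × 45% × 100% = 37.35%.
Total: 1.84% + 25% + 37.35% = 64.19%.

64.19%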